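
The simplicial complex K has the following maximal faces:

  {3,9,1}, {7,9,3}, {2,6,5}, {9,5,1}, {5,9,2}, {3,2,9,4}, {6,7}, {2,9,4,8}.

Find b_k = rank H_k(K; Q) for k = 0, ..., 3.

b_0 = 1, b_1 = 1, b_2 = 0, b_3 = 0.

K has 9 vertices, 19 edges, 12 triangles, 2 3-simplices.
rank ∂_0 = 0, rank ∂_1 = 8 ⇒ b_0 = 9 − 0 − 8 = 1; all invariant factors of ∂_1 are 1 so no torsion. So H_0 ≅ Z.
rank ∂_1 = 8, rank ∂_2 = 10 ⇒ b_1 = 19 − 8 − 10 = 1; all invariant factors of ∂_2 are 1 so no torsion. So H_1 ≅ Z.
rank ∂_2 = 10, rank ∂_3 = 2 ⇒ b_2 = 12 − 10 − 2 = 0; all invariant factors of ∂_3 are 1 so no torsion. So H_2 ≅ 0.
rank ∂_3 = 2, rank ∂_4 = 0 ⇒ b_3 = 2 − 2 − 0 = 0. So H_3 ≅ 0.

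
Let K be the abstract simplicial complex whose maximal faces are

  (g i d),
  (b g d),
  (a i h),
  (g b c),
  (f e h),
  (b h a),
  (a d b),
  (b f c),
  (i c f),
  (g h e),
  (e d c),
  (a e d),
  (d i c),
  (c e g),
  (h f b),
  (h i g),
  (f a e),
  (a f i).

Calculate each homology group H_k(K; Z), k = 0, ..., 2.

H_0 = Z,  H_1 = Z ⊕ Z/2,  H_2 = 0.

We work with the vertex ordering a < b < c < d < e < f < g < h < i. The simplices of K, each written with vertices in increasing order, are:

  0-simplices (9): a, b, c, d, e, f, g, h, i
  1-simplices (27): ab, ad, ae, af, ah, ai, bc, bd, bf, bg, bh, cd, ce, cf, cg, ci, de, dg, di, ef, eg, eh, fh, fi, gh, gi, hi
  2-simplices (18): abd, abh, ade, aef, afi, ahi, bcf, bcg, bdg, bfh, cde, cdi, ceg, cfi, dgi, efh, egh, ghi

so the chain groups are C_0 ≅ Z^9, C_1 ≅ Z^27, C_2 ≅ Z^18.

Boundary ∂_1: C_1 → C_0 is given by ∂[p,q] = [q] − [p].
The 9×27 boundary matrix has rank 8 and Smith normal form diag(1,1,1,1,1,1,1,1).

∂_2: C_2 → C_1 maps a triangle to the signed sum of its edges. For instance
  ∂bcg = cg − bg + bc,
  ∂bcf = cf − bf + bc.
This gives a 27×18 integer matrix of rank 18; reducing to Smith normal form yields diagonal entries (1,1,1,1,1,1,1,1,1,1,1,1,1,1,1,1,1,2).

From H_k ≅ ker(∂_k) / im(∂_{k+1}) we obtain:

  H_0: rank C_0 − rank ∂_1 = 9 − 8 = 1, and the invariant factors of ∂_1 are all 1, so H_0 ≅ Z.
  H_1: rank ker ∂_1 − rank ∂_2 = (27 − 8) − 18 = 1, and ∂_2 has invariant factor 2 > 1, so H_1 ≅ Z ⊕ Z/2.
  H_2: rank ker ∂_2 − rank ∂_3 = (18 − 18) − 0 = 0, and there is no ∂_3, so H_2 ≅ 0.

As a check, the Euler characteristic is 9 − 27 + 18 = 0, which agrees with 1 − 1 + 0 = 0.
(K is a triangulation of the Klein bottle.)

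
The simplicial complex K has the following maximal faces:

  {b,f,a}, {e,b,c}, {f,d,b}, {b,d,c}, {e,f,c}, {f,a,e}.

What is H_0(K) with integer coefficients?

K has 6 vertices, 12 edges, 6 triangles.
rank ∂_0 = 0, rank ∂_1 = 5 ⇒ b_0 = 6 − 0 − 5 = 1; all invariant factors of ∂_1 are 1 so no torsion. So H_0 ≅ Z.

H_0 = Z.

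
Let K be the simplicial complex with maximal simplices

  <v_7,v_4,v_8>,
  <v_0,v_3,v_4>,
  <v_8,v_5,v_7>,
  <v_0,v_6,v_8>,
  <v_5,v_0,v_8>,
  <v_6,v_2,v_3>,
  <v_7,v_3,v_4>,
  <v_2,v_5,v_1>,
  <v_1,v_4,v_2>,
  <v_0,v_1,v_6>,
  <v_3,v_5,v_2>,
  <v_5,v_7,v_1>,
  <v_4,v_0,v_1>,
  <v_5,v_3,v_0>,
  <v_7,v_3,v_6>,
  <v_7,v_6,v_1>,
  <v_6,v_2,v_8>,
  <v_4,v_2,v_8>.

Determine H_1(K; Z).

H_1 ≅ Z^2.

Fix the vertex order v_0 < v_1 < v_2 < v_3 < v_4 < v_5 < v_6 < v_7 < v_8 and write every simplex with vertices in increasing order. Then dim K = 2 and the simplices of K are:

  0-simplices (9): [v_0], [v_1], [v_2], [v_3], [v_4], [v_5], [v_6], [v_7], [v_8]
  1-simplices (27): (27 of them)
  2-simplices (18): (18 of them)

so the chain groups are C_0 ≅ Z^9, C_1 ≅ Z^27, C_2 ≅ Z^18.

The boundary map ∂_1: C_1 → C_0 is given by ∂[p,q] = [q] − [p]. For instance
  ∂[v_2,v_3] = [v_3] − [v_2].
This gives a 9×27 integer matrix of rank 8; reducing to Smith normal form yields diagonal entries (1,1,1,1,1,1,1,1).

Boundary ∂_2: C_2 → C_1 maps a triangle to the signed sum of its edges. For instance
  ∂[v_1,v_2,v_4] = [v_2,v_4] − [v_1,v_4] + [v_1,v_2],
  ∂[v_1,v_5,v_7] = [v_5,v_7] − [v_1,v_7] + [v_1,v_5].
The resulting 27×18 matrix has rank 17, and its Smith normal form has invariant factors (1,1,1,1,1,1,1,1,1,1,1,1,1,1,1,1,1).

Computing H_k = (kernel of ∂_k) / (image of ∂_{k+1}):

  H_1: rank ker ∂_1 − rank ∂_2 = (27 − 8) − 17 = 2, and the invariant factors of ∂_2 are all 1, so H_1 ≅ Z^2.

(K is a triangulation of the torus T^2.)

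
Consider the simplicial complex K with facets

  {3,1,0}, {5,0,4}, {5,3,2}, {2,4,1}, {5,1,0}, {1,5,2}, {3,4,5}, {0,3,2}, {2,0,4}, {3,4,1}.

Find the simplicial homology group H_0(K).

H_0 = Z.

Fix the vertex order 0 < 1 < 2 < 3 < 4 < 5 and write every simplex with vertices in increasing order. Then dim K = 2 and the simplices of K are:

  0-simplices (6): [0], [1], [2], [3], [4], [5]
  1-simplices (15): [0,1], [0,2], [0,3], [0,4], [0,5], [1,2], [1,3], [1,4], [1,5], [2,3], [2,4], [2,5], [3,4], [3,5], [4,5]
  2-simplices (10): [0,1,3], [0,1,5], [0,2,3], [0,2,4], [0,4,5], [1,2,4], [1,2,5], [1,3,4], [2,3,5], [3,4,5]

so the chain groups are C_0 ≅ Z^6, C_1 ≅ Z^15, C_2 ≅ Z^10.

The boundary map ∂_1: C_1 → C_0 maps an edge to its endpoints' difference, ∂[p,q] = q − p.
This gives a 6×15 integer matrix of rank 5; reducing to Smith normal form yields diagonal entries (1,1,1,1,1).

The boundary map ∂_2: C_2 → C_1 maps a triangle to the signed sum of its edges. For instance
  ∂[0,4,5] = [4,5] − [0,5] + [0,4],
  ∂[2,3,5] = [3,5] − [2,5] + [2,3].
This gives a 15×10 integer matrix of rank 10; reducing to Smith normal form yields diagonal entries (1,1,1,1,1,1,1,1,1,2).

Now H_k = ker ∂_k / im ∂_{k+1}, so:

  H_0: rank C_0 − rank ∂_1 = 6 − 5 = 1, and the invariant factors of ∂_1 are all 1, so H_0 = Z.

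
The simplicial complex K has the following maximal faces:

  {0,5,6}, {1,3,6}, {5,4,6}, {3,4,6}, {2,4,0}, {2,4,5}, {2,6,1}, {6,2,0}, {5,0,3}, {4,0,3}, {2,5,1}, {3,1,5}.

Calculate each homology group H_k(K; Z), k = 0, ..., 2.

H_0 = Z,  H_1 = Z/2Z,  H_2 = 0.

Order the vertices as 0 < 1 < 2 < 3 < 4 < 5 < 6. Listing each simplex with vertices in this order, K has dimension 2 with simplices:

  0-simplices (7): [0], [1], [2], [3], [4], [5], [6]
  1-simplices (18): [0,2], [0,3], [0,4], [0,5], [0,6], [1,2], [1,3], [1,5], [1,6], [2,4], [2,5], [2,6], [3,4], [3,5], [3,6], [4,5], [4,6], [5,6]
  2-simplices (12): [0,2,4], [0,2,6], [0,3,4], [0,3,5], [0,5,6], [1,2,5], [1,2,6], [1,3,5], [1,3,6], [2,4,5], [3,4,6], [4,5,6]

Hence C_0 ≅ Z^7, C_1 ≅ Z^18, C_2 ≅ Z^12.

Boundary ∂_1: C_1 → C_0 sends each edge [p,q] (with p < q) to q − p. For instance
  ∂[0,3] = [3] − [0].
As a 7×18 matrix over Z this has rank 6, with invariant factors (1,1,1,1,1,1).

Boundary ∂_2: C_2 → C_1 maps a triangle to the signed sum of its edges. For instance
  ∂[1,2,6] = [2,6] − [1,6] + [1,2],
  ∂[1,3,5] = [3,5] − [1,5] + [1,3].
The resulting 18×12 matrix has rank 12, and its Smith normal form has invariant factors (1,1,1,1,1,1,1,1,1,1,1,2).

Reading off H_k = ker ∂_k / im ∂_{k+1}:

  H_0: rank C_0 − rank ∂_1 = 7 − 6 = 1, and the invariant factors of ∂_1 are all 1, so H_0 = Z.
  H_1: rank ker ∂_1 − rank ∂_2 = (18 − 6) − 12 = 0, and ∂_2 has invariant factor 2 > 1, so H_1 = Z/2Z.
  H_2: rank ker ∂_2 − rank ∂_3 = (12 − 12) − 0 = 0, and there is no ∂_3, so H_2 = 0.

As a check, the Euler characteristic is 7 − 18 + 12 = 1, which agrees with 1 − 0 + 0 = 1.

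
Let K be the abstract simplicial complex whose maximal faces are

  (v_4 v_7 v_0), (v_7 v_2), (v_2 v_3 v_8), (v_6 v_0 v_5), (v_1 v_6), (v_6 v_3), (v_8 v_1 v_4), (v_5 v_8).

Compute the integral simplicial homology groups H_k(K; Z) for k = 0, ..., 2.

Order the vertices as v_0 < v_1 < v_2 < v_3 < v_4 < v_5 < v_6 < v_7 < v_8. Listing each simplex with vertices in this order, K has dimension 2 with simplices:

  0-simplices (9): [v_0], [v_1], [v_2], [v_3], [v_4], [v_5], [v_6], [v_7], [v_8]
  1-simplices (16): (16 of them)
  2-simplices (4): [v_0,v_4,v_7], [v_0,v_5,v_6], [v_1,v_4,v_8], [v_2,v_3,v_8]

giving chain groups C_0 ≅ Z^9, C_1 ≅ Z^16, C_2 ≅ Z^4.

The boundary map ∂_1: C_1 → C_0 sends each edge [p,q] (with p < q) to q − p. For instance
  ∂[v_5,v_6] = [v_6] − [v_5].
The 9×16 boundary matrix has rank 8 and Smith normal form diag(1,1,1,1,1,1,1,1).

The boundary map ∂_2: C_2 → C_1 acts by ∂[p,q,r] = [q,r] − [p,r] + [p,q]. For instance
  ∂[v_0,v_4,v_7] = [v_4,v_7] − [v_0,v_7] + [v_0,v_4],
  ∂[v_1,v_4,v_8] = [v_4,v_8] − [v_1,v_8] + [v_1,v_4].
As a 16×4 matrix over Z this has rank 4, with invariant factors (1,1,1,1).

Reading off H_k = ker ∂_k / im ∂_{k+1}:

  H_0: rank C_0 − rank ∂_1 = 9 − 8 = 1, and the invariant factors of ∂_1 are all 1, so H_0 = Z.
  H_1: rank ker ∂_1 − rank ∂_2 = (16 − 8) − 4 = 4, and the invariant factors of ∂_2 are all 1, so H_1 = Z^4.
  H_2: rank ker ∂_2 − rank ∂_3 = (4 − 4) − 0 = 0, and there is no ∂_3, so H_2 = 0.

H_0 ≅ Z,  H_1 ≅ Z^4,  H_2 = 0.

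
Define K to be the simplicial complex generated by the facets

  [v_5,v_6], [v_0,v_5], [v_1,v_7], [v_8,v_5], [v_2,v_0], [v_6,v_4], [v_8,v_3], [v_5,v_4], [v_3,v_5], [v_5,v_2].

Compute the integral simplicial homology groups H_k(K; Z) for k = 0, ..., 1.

H_0 ≅ Z^2,  H_1 ≅ Z^3.

We work with the vertex ordering v_0 < v_1 < v_2 < v_3 < v_4 < v_5 < v_6 < v_7 < v_8. The simplices of K, each written with vertices in increasing order, are:

  0-simplices (9): [v_0], [v_1], [v_2], [v_3], [v_4], [v_5], [v_6], [v_7], [v_8]
  1-simplices (10): [v_0,v_2], [v_0,v_5], [v_1,v_7], [v_2,v_5], [v_3,v_5], [v_3,v_8], [v_4,v_5], [v_4,v_6], [v_5,v_6], [v_5,v_8]

giving chain groups C_0 ≅ Z^9, C_1 ≅ Z^10.

∂_1: C_1 → C_0 sends each edge [p,q] (with p < q) to q − p.
The 9×10 boundary matrix has rank 7 and Smith normal form diag(1,1,1,1,1,1,1).

From H_k ≅ ker(∂_k) / im(∂_{k+1}) we obtain:

  H_0: rank C_0 − rank ∂_1 = 9 − 7 = 2, and the invariant factors of ∂_1 are all 1, so H_0 ≅ Z^2.
  H_1: rank ker ∂_1 − rank ∂_2 = (10 − 7) − 0 = 3, and there is no ∂_2, so H_1 ≅ Z^3.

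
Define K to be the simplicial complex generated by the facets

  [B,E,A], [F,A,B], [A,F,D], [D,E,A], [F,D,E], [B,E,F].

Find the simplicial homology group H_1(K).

H_1 ≅ 0.

We work with the vertex ordering A < B < D < E < F. The simplices of K, each written with vertices in increasing order, are:

  0-simplices (5): A, B, D, E, F
  1-simplices (9): AB, AD, AE, AF, BE, BF, DE, DF, EF
  2-simplices (6): ABE, ABF, ADE, ADF, BEF, DEF

so the chain groups are C_0 ≅ Z^5, C_1 ≅ Z^9, C_2 ≅ Z^6.

Boundary ∂_1: C_1 → C_0 is given by ∂[p,q] = [q] − [p].
As a 5×9 matrix over Z this has rank 4, with invariant factors (1,1,1,1).

∂_2: C_2 → C_1 sends each 2-simplex [p,q,r] to [q,r] − [p,r] + [p,q]. For instance
  ∂ABF = BF − AF + AB,
  ∂BEF = EF − BF + BE.
The resulting 9×6 matrix has rank 5, and its Smith normal form has invariant factors (1,1,1,1,1).

Computing H_k = (kernel of ∂_k) / (image of ∂_{k+1}):

  H_1: rank ker ∂_1 − rank ∂_2 = (9 − 4) − 5 = 0, and the invariant factors of ∂_2 are all 1, so H_1 ≅ 0.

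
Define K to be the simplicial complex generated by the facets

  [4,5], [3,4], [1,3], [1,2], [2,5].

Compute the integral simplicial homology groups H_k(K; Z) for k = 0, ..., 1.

H_0 ≅ Z,  H_1 ≅ Z.

We work with the vertex ordering 1 < 2 < 3 < 4 < 5. The simplices of K, each written with vertices in increasing order, are:

  0-simplices (5): [1], [2], [3], [4], [5]
  1-simplices (5): [1,2], [1,3], [2,5], [3,4], [4,5]

Hence C_0 ≅ Z^5, C_1 ≅ Z^5.

The boundary map ∂_1: C_1 → C_0 sends each edge [p,q] (with p < q) to q − p.
The 5×5 boundary matrix has rank 4 and Smith normal form diag(1,1,1,1).

Reading off H_k = ker ∂_k / im ∂_{k+1}:

  H_0: rank C_0 − rank ∂_1 = 5 − 4 = 1, and the invariant factors of ∂_1 are all 1, so H_0 ≅ Z.
  H_1: rank ker ∂_1 − rank ∂_2 = (5 − 4) − 0 = 1, and there is no ∂_2, so H_1 ≅ Z.

(K is a triangulation of the circle S^1.)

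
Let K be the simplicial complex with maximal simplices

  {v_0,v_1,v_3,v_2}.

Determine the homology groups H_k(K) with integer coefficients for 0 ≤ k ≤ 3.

H_0 = Z,  H_1 = 0,  H_2 = 0,  H_3 = 0.

Fix the vertex order v_0 < v_1 < v_2 < v_3 and write every simplex with vertices in increasing order. Then dim K = 3 and the simplices of K are:

  0-simplices (4): [v_0], [v_1], [v_2], [v_3]
  1-simplices (6): [v_0,v_1], [v_0,v_2], [v_0,v_3], [v_1,v_2], [v_1,v_3], [v_2,v_3]
  2-simplices (4): [v_0,v_1,v_2], [v_0,v_1,v_3], [v_0,v_2,v_3], [v_1,v_2,v_3]
  3-simplices (1): [v_0,v_1,v_2,v_3]

so the chain groups are C_0 ≅ Z^4, C_1 ≅ Z^6, C_2 ≅ Z^4, C_3 ≅ Z^1.

∂_1: C_1 → C_0 maps an edge to its endpoints' difference, ∂[p,q] = q − p.
The 4×6 boundary matrix has rank 3 and Smith normal form diag(1,1,1).

∂_2: C_2 → C_1 acts by ∂[p,q,r] = [q,r] − [p,r] + [p,q]. For instance
  ∂[v_0,v_2,v_3] = [v_2,v_3] − [v_0,v_3] + [v_0,v_2],
  ∂[v_1,v_2,v_3] = [v_2,v_3] − [v_1,v_3] + [v_1,v_2].
As a 6×4 matrix over Z this has rank 3, with invariant factors (1,1,1).

The boundary map ∂_3: C_3 → C_2 sends each 3-simplex σ to the alternating sum Σ_i (−1)^i (σ with its i-th vertex removed). For instance
  ∂[v_0,v_1,v_2,v_3] = [v_1,v_2,v_3] − [v_0,v_2,v_3] + [v_0,v_1,v_3] − [v_0,v_1,v_2].
The 4×1 boundary matrix has rank 1 and Smith normal form diag(1).

Computing H_k = (kernel of ∂_k) / (image of ∂_{k+1}):

  H_0: rank C_0 − rank ∂_1 = 4 − 3 = 1, and the invariant factors of ∂_1 are all 1, so H_0 ≅ Z.
  H_1: rank ker ∂_1 − rank ∂_2 = (6 − 3) − 3 = 0, and the invariant factors of ∂_2 are all 1, so H_1 ≅ 0.
  H_2: rank ker ∂_2 − rank ∂_3 = (4 − 3) − 1 = 0, and the invariant factors of ∂_3 are all 1, so H_2 ≅ 0.
  H_3: rank ker ∂_3 − rank ∂_4 = (1 − 1) − 0 = 0, and there is no ∂_4, so H_3 ≅ 0.

(K is a triangulation of the 3-simplex.)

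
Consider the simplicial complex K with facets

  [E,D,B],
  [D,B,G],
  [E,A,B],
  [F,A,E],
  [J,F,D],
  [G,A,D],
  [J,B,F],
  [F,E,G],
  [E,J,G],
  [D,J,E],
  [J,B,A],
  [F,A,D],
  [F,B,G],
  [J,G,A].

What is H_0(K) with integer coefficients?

Order the vertices as A < B < D < E < F < G < J. Listing each simplex with vertices in this order, K has dimension 2 with simplices:

  0-simplices (7): A, B, D, E, F, G, J
  1-simplices (21): AB, AD, AE, AF, AG, AJ, BD, BE, BF, BG, BJ, DE, DF, DG, DJ, EF, EG, EJ, FG, FJ, GJ
  2-simplices (14): ABE, ABJ, ADF, ADG, AEF, AGJ, BDE, BDG, BFG, BFJ, DEJ, DFJ, EFG, EGJ

Hence C_0 ≅ Z^7, C_1 ≅ Z^21, C_2 ≅ Z^14.

Boundary ∂_1: C_1 → C_0 is given by ∂[p,q] = [q] − [p]. For instance
  ∂AB = B − A.
This gives a 7×21 integer matrix of rank 6; reducing to Smith normal form yields diagonal entries (1,1,1,1,1,1).

Boundary ∂_2: C_2 → C_1 maps a triangle to the signed sum of its edges. For instance
  ∂ADG = DG − AG + AD,
  ∂DEJ = EJ − DJ + DE.
The resulting 21×14 matrix has rank 13, and its Smith normal form has invariant factors (1,1,1,1,1,1,1,1,1,1,1,1,1).

Reading off H_k = ker ∂_k / im ∂_{k+1}:

  H_0: rank C_0 − rank ∂_1 = 7 − 6 = 1, and the invariant factors of ∂_1 are all 1, so H_0 = Z.

H_0 ≅ Z.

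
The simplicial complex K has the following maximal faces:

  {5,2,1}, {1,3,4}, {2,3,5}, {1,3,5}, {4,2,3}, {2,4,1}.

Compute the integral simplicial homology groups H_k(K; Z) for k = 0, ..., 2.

H_0 ≅ Z,  H_1 = 0,  H_2 ≅ Z.

Fix the vertex order 1 < 2 < 3 < 4 < 5 and write every simplex with vertices in increasing order. Then dim K = 2 and the simplices of K are:

  0-simplices (5): [1], [2], [3], [4], [5]
  1-simplices (9): [1,2], [1,3], [1,4], [1,5], [2,3], [2,4], [2,5], [3,4], [3,5]
  2-simplices (6): [1,2,4], [1,2,5], [1,3,4], [1,3,5], [2,3,4], [2,3,5]

Hence C_0 ≅ Z^5, C_1 ≅ Z^9, C_2 ≅ Z^6.

The boundary map ∂_1: C_1 → C_0 maps an edge to its endpoints' difference, ∂[p,q] = q − p. For instance
  ∂[3,4] = [4] − [3].
As a 5×9 matrix over Z this has rank 4, with invariant factors (1,1,1,1).

∂_2: C_2 → C_1 maps a triangle to the signed sum of its edges. For instance
  ∂[1,2,4] = [2,4] − [1,4] + [1,2],
  ∂[1,3,4] = [3,4] − [1,4] + [1,3].
As a 9×6 matrix over Z this has rank 5, with invariant factors (1,1,1,1,1).

From H_k ≅ ker(∂_k) / im(∂_{k+1}) we obtain:

  H_0: rank C_0 − rank ∂_1 = 5 − 4 = 1, and the invariant factors of ∂_1 are all 1, so H_0 ≅ Z.
  H_1: rank ker ∂_1 − rank ∂_2 = (9 − 4) − 5 = 0, and the invariant factors of ∂_2 are all 1, so H_1 ≅ 0.
  H_2: rank ker ∂_2 − rank ∂_3 = (6 − 5) − 0 = 1, and there is no ∂_3, so H_2 ≅ Z.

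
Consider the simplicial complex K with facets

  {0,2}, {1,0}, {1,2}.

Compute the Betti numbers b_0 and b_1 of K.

b_0 = 1, b_1 = 1.

Fix the vertex order 0 < 1 < 2 and write every simplex with vertices in increasing order. Then dim K = 1 and the simplices of K are:

  0-simplices (3): [0], [1], [2]
  1-simplices (3): [0,1], [0,2], [1,2]

Hence C_0 ≅ Z^3, C_1 ≅ Z^3.

The boundary map ∂_1: C_1 → C_0 maps an edge to its endpoints' difference, ∂[p,q] = q − p. For instance
  ∂[0,1] = [1] − [0].
This gives a 3×3 integer matrix of rank 2; reducing to Smith normal form yields diagonal entries (1,1).

Now H_k = ker ∂_k / im ∂_{k+1}, so:

  H_0: rank C_0 − rank ∂_1 = 3 − 2 = 1, and the invariant factors of ∂_1 are all 1, so H_0 ≅ Z.
  H_1: rank ker ∂_1 − rank ∂_2 = (3 − 2) − 0 = 1, and there is no ∂_2, so H_1 ≅ Z.

As a check, the Euler characteristic is 3 − 3 = 0, which agrees with 1 − 1 = 0.

Hence the Betti numbers are b_0 = 1, b_1 = 1.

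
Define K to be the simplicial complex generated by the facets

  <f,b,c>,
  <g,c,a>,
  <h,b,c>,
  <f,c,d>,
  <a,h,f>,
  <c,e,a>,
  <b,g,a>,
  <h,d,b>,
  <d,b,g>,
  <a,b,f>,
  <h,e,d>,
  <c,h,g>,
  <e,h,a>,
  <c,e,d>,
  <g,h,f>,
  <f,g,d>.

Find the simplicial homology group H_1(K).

Fix the vertex order a < b < c < d < e < f < g < h and write every simplex with vertices in increasing order. Then dim K = 2 and the simplices of K are:

  0-simplices (8): a, b, c, d, e, f, g, h
  1-simplices (24): ab, ac, ae, af, ag, ah, bc, bd, bf, bg, bh, cd, ce, cf, cg, ch, de, df, dg, dh, eh, fg, fh, gh
  2-simplices (16): abf, abg, ace, acg, aeh, afh, bcf, bch, bdg, bdh, cde, cdf, cgh, deh, dfg, fgh

giving chain groups C_0 ≅ Z^8, C_1 ≅ Z^24, C_2 ≅ Z^16.

The boundary map ∂_1: C_1 → C_0 sends each edge [p,q] (with p < q) to q − p.
The resulting 8×24 matrix has rank 7, and its Smith normal form has invariant factors (1,1,1,1,1,1,1).

The boundary map ∂_2: C_2 → C_1 sends each 2-simplex [p,q,r] to [q,r] − [p,r] + [p,q]. For instance
  ∂fgh = gh − fh + fg,
  ∂cgh = gh − ch + cg.
This gives a 24×16 integer matrix of rank 15; reducing to Smith normal form yields diagonal entries (1,1,1,1,1,1,1,1,1,1,1,1,1,1,1).

Computing H_k = (kernel of ∂_k) / (image of ∂_{k+1}):

  H_1: rank ker ∂_1 − rank ∂_2 = (24 − 7) − 15 = 2, and the invariant factors of ∂_2 are all 1, so H_1 ≅ Z^2.

H_1 = Z^2.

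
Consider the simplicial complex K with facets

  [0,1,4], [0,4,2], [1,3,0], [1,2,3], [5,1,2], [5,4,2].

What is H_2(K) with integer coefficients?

H_2 = 0.

We work with the vertex ordering 0 < 1 < 2 < 3 < 4 < 5. The simplices of K, each written with vertices in increasing order, are:

  0-simplices (6): [0], [1], [2], [3], [4], [5]
  1-simplices (12): [0,1], [0,2], [0,3], [0,4], [1,2], [1,3], [1,4], [1,5], [2,3], [2,4], [2,5], [4,5]
  2-simplices (6): [0,1,3], [0,1,4], [0,2,4], [1,2,3], [1,2,5], [2,4,5]

giving chain groups C_0 ≅ Z^6, C_1 ≅ Z^12, C_2 ≅ Z^6.

The boundary map ∂_1: C_1 → C_0 maps an edge to its endpoints' difference, ∂[p,q] = q − p.
This gives a 6×12 integer matrix of rank 5; reducing to Smith normal form yields diagonal entries (1,1,1,1,1).

The boundary map ∂_2: C_2 → C_1 sends each 2-simplex [p,q,r] to [q,r] − [p,r] + [p,q]. For instance
  ∂[0,2,4] = [2,4] − [0,4] + [0,2],
  ∂[2,4,5] = [4,5] − [2,5] + [2,4].
This gives a 12×6 integer matrix of rank 6; reducing to Smith normal form yields diagonal entries (1,1,1,1,1,1).

Now H_k = ker ∂_k / im ∂_{k+1}, so:

  H_2: rank ker ∂_2 − rank ∂_3 = (6 − 6) − 0 = 0, and there is no ∂_3, so H_2 = 0.

(K is a triangulation of the cylinder S^1 x I.)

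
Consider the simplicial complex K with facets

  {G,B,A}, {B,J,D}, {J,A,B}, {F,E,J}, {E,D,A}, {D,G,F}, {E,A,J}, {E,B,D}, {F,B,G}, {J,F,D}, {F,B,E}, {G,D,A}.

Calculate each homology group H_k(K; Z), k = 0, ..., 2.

We work with the vertex ordering A < B < D < E < F < G < J. The simplices of K, each written with vertices in increasing order, are:

  0-simplices (7): A, B, D, E, F, G, J
  1-simplices (18): AB, AD, AE, AG, AJ, BD, BE, BF, BG, BJ, DE, DF, DG, DJ, EF, EJ, FG, FJ
  2-simplices (12): ABG, ABJ, ADE, ADG, AEJ, BDE, BDJ, BEF, BFG, DFG, DFJ, EFJ

Hence C_0 ≅ Z^7, C_1 ≅ Z^18, C_2 ≅ Z^12.

∂_1: C_1 → C_0 maps an edge to its endpoints' difference, ∂[p,q] = q − p. For instance
  ∂AD = D − A.
The 7×18 boundary matrix has rank 6 and Smith normal form diag(1,1,1,1,1,1).

∂_2: C_2 → C_1 sends each 2-simplex [p,q,r] to [q,r] − [p,r] + [p,q]. For instance
  ∂BEF = EF − BF + BE,
  ∂ADE = DE − AE + AD.
The resulting 18×12 matrix has rank 12, and its Smith normal form has invariant factors (1,1,1,1,1,1,1,1,1,1,1,2).

Computing H_k = (kernel of ∂_k) / (image of ∂_{k+1}):

  H_0: rank C_0 − rank ∂_1 = 7 − 6 = 1, and the invariant factors of ∂_1 are all 1, so H_0 ≅ Z.
  H_1: rank ker ∂_1 − rank ∂_2 = (18 − 6) − 12 = 0, and ∂_2 has invariant factor 2 > 1, so H_1 ≅ Z/2.
  H_2: rank ker ∂_2 − rank ∂_3 = (12 − 12) − 0 = 0, and there is no ∂_3, so H_2 ≅ 0.

As a check, the Euler characteristic is 7 − 18 + 12 = 1, which agrees with 1 − 0 + 0 = 1.
(K is a triangulation of the real projective plane RP^2.)

H_0 = Z,  H_1 = Z/2,  H_2 = 0.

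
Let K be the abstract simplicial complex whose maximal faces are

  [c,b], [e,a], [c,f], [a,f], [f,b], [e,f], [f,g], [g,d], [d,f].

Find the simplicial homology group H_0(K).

H_0 = Z.

Take the total order a < b < c < d < e < f < g on the vertex set. Then K (dimension 1) consists of the simplices:

  0-simplices (7): a, b, c, d, e, f, g
  1-simplices (9): ae, af, bc, bf, cf, df, dg, ef, fg

giving chain groups C_0 ≅ Z^7, C_1 ≅ Z^9.

The boundary map ∂_1: C_1 → C_0 is given by ∂[p,q] = [q] − [p].
This gives a 7×9 integer matrix of rank 6; reducing to Smith normal form yields diagonal entries (1,1,1,1,1,1).

Now H_k = ker ∂_k / im ∂_{k+1}, so:

  H_0: rank C_0 − rank ∂_1 = 7 − 6 = 1, and the invariant factors of ∂_1 are all 1, so H_0 ≅ Z.

(K is a triangulation of a wedge of 3 circles.)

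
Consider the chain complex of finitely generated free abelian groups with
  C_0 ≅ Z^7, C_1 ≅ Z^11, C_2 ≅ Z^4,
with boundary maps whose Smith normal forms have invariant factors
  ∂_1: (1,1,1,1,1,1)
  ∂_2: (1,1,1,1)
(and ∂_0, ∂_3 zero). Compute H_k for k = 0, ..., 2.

H_0: b_0 = 7 − 0 − 6 = 1; torsion from ∂_1 factors > 1: none. So H_0 = Z.
H_1: b_1 = 11 − 6 − 4 = 1; torsion from ∂_2 factors > 1: none. So H_1 = Z.
H_2: b_2 = 4 − 4 − 0 = 0; torsion from ∂_3 factors > 1: none. So H_2 = 0.

H_0 = Z,  H_1 = Z,  H_2 = 0.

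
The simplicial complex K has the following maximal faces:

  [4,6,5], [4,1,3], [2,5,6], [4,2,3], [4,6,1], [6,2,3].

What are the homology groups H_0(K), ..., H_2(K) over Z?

K has 6 vertices, 12 edges, 6 triangles.
rank ∂_0 = 0, rank ∂_1 = 5 ⇒ b_0 = 6 − 0 − 5 = 1; all invariant factors of ∂_1 are 1 so no torsion. So H_0 ≅ Z.
rank ∂_1 = 5, rank ∂_2 = 6 ⇒ b_1 = 12 − 5 − 6 = 1; all invariant factors of ∂_2 are 1 so no torsion. So H_1 ≅ Z.
rank ∂_2 = 6, rank ∂_3 = 0 ⇒ b_2 = 6 − 6 − 0 = 0. So H_2 ≅ 0.

H_0 ≅ Z,  H_1 ≅ Z,  H_2 = 0.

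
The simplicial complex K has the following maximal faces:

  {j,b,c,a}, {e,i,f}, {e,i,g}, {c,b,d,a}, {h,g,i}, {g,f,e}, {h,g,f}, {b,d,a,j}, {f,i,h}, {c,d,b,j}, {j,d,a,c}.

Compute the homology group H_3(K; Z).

Fix the vertex order a < b < c < d < e < f < g < h < i < j and write every simplex with vertices in increasing order. Then dim K = 3 and the simplices of K are:

  0-simplices (10): a, b, c, d, e, f, g, h, i, j
  1-simplices (19): ab, ac, ad, aj, bc, bd, bj, cd, cj, dj, ef, eg, ei, fg, fh, fi, gh, gi, hi
  2-simplices (16): abc, abd, abj, acd, acj, adj, bcd, bcj, bdj, cdj, efg, efi, egi, fgh, fhi, ghi
  3-simplices (5): abcd, abcj, abdj, acdj, bcdj

so the chain groups are C_0 ≅ Z^10, C_1 ≅ Z^19, C_2 ≅ Z^16, C_3 ≅ Z^5.

Boundary ∂_1: C_1 → C_0 is given by ∂[p,q] = [q] − [p]. For instance
  ∂cd = d − c.
The resulting 10×19 matrix has rank 8, and its Smith normal form has invariant factors (1,1,1,1,1,1,1,1).

∂_2: C_2 → C_1 acts by ∂[p,q,r] = [q,r] − [p,r] + [p,q]. For instance
  ∂cdj = dj − cj + cd,
  ∂acj = cj − aj + ac.
This gives a 19×16 integer matrix of rank 11; reducing to Smith normal form yields diagonal entries (1,1,1,1,1,1,1,1,1,1,1).

∂_3: C_3 → C_2 sends each 3-simplex σ to the alternating sum Σ_i (−1)^i (σ with its i-th vertex removed). For instance
  ∂abdj = bdj − adj + abj − abd,
  ∂abcj = bcj − acj + abj − abc.
The 16×5 boundary matrix has rank 4 and Smith normal form diag(1,1,1,1).

Reading off H_k = ker ∂_k / im ∂_{k+1}:

  H_3: rank ker ∂_3 − rank ∂_4 = (5 − 4) − 0 = 1, and there is no ∂_4, so H_3 ≅ Z.

H_3 ≅ Z.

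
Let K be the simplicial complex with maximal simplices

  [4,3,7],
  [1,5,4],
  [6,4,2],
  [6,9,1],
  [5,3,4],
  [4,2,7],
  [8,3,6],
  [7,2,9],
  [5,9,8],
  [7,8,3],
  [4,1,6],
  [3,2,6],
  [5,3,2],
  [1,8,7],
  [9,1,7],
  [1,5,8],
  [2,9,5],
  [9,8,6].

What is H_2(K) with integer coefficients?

Order the vertices as 1 < 2 < 3 < 4 < 5 < 6 < 7 < 8 < 9. Listing each simplex with vertices in this order, K has dimension 2 with simplices:

  0-simplices (9): [1], [2], [3], [4], [5], [6], [7], [8], [9]
  1-simplices (27): (27 of them)
  2-simplices (18): [1,4,5], [1,4,6], [1,5,8], [1,6,9], [1,7,8], [1,7,9], [2,3,5], [2,3,6], [2,4,6], [2,4,7], [2,5,9], [2,7,9], [3,4,5], [3,4,7], [3,6,8], [3,7,8], [5,8,9], [6,8,9]

giving chain groups C_0 ≅ Z^9, C_1 ≅ Z^27, C_2 ≅ Z^18.

The boundary map ∂_1: C_1 → C_0 maps an edge to its endpoints' difference, ∂[p,q] = q − p. For instance
  ∂[3,6] = [6] − [3].
The 9×27 boundary matrix has rank 8 and Smith normal form diag(1,1,1,1,1,1,1,1).

∂_2: C_2 → C_1 maps a triangle to the signed sum of its edges. For instance
  ∂[3,7,8] = [7,8] − [3,8] + [3,7],
  ∂[1,7,9] = [7,9] − [1,9] + [1,7].
This gives a 27×18 integer matrix of rank 18; reducing to Smith normal form yields diagonal entries (1,1,1,1,1,1,1,1,1,1,1,1,1,1,1,1,1,2).

Computing H_k = (kernel of ∂_k) / (image of ∂_{k+1}):

  H_2: rank ker ∂_2 − rank ∂_3 = (18 − 18) − 0 = 0, and there is no ∂_3, so H_2 ≅ 0.

H_2 = 0.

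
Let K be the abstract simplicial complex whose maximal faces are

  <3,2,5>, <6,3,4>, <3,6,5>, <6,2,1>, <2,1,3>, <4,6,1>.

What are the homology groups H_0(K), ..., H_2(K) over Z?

K has 6 vertices, 12 edges, 6 triangles.
rank ∂_0 = 0, rank ∂_1 = 5 ⇒ b_0 = 6 − 0 − 5 = 1; all invariant factors of ∂_1 are 1 so no torsion. So H_0 = Z.
rank ∂_1 = 5, rank ∂_2 = 6 ⇒ b_1 = 12 − 5 − 6 = 1; all invariant factors of ∂_2 are 1 so no torsion. So H_1 = Z.
rank ∂_2 = 6, rank ∂_3 = 0 ⇒ b_2 = 6 − 6 − 0 = 0. So H_2 = 0.

H_0 ≅ Z,  H_1 ≅ Z,  H_2 = 0.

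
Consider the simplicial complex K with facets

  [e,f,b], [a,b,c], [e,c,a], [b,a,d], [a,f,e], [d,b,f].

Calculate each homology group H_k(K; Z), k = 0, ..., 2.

Take the total order a < b < c < d < e < f on the vertex set. Then K (dimension 2) consists of the simplices:

  0-simplices (6): a, b, c, d, e, f
  1-simplices (12): ab, ac, ad, ae, af, bc, bd, be, bf, ce, df, ef
  2-simplices (6): abc, abd, ace, aef, bdf, bef

so the chain groups are C_0 ≅ Z^6, C_1 ≅ Z^12, C_2 ≅ Z^6.

Boundary ∂_1: C_1 → C_0 sends each edge [p,q] (with p < q) to q − p.
This gives a 6×12 integer matrix of rank 5; reducing to Smith normal form yields diagonal entries (1,1,1,1,1).

∂_2: C_2 → C_1 acts by ∂[p,q,r] = [q,r] − [p,r] + [p,q]. For instance
  ∂abd = bd − ad + ab,
  ∂abc = bc − ac + ab.
As a 12×6 matrix over Z this has rank 6, with invariant factors (1,1,1,1,1,1).

Reading off H_k = ker ∂_k / im ∂_{k+1}:

  H_0: rank C_0 − rank ∂_1 = 6 − 5 = 1, and the invariant factors of ∂_1 are all 1, so H_0 = Z.
  H_1: rank ker ∂_1 − rank ∂_2 = (12 − 5) − 6 = 1, and the invariant factors of ∂_2 are all 1, so H_1 = Z.
  H_2: rank ker ∂_2 − rank ∂_3 = (6 − 6) − 0 = 0, and there is no ∂_3, so H_2 = 0.

H_0 = Z,  H_1 = Z,  H_2 = 0.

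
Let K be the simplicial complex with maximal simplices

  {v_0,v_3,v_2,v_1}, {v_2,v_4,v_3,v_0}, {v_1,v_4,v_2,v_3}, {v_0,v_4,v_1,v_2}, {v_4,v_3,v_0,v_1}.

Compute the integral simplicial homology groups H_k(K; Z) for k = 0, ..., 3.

We work with the vertex ordering v_0 < v_1 < v_2 < v_3 < v_4. The simplices of K, each written with vertices in increasing order, are:

  0-simplices (5): [v_0], [v_1], [v_2], [v_3], [v_4]
  1-simplices (10): [v_0,v_1], [v_0,v_2], [v_0,v_3], [v_0,v_4], [v_1,v_2], [v_1,v_3], [v_1,v_4], [v_2,v_3], [v_2,v_4], [v_3,v_4]
  2-simplices (10): [v_0,v_1,v_2], [v_0,v_1,v_3], [v_0,v_1,v_4], [v_0,v_2,v_3], [v_0,v_2,v_4], [v_0,v_3,v_4], [v_1,v_2,v_3], [v_1,v_2,v_4], [v_1,v_3,v_4], [v_2,v_3,v_4]
  3-simplices (5): [v_0,v_1,v_2,v_3], [v_0,v_1,v_2,v_4], [v_0,v_1,v_3,v_4], [v_0,v_2,v_3,v_4], [v_1,v_2,v_3,v_4]

so the chain groups are C_0 ≅ Z^5, C_1 ≅ Z^10, C_2 ≅ Z^10, C_3 ≅ Z^5.

Boundary ∂_1: C_1 → C_0 sends each edge [p,q] (with p < q) to q − p. For instance
  ∂[v_2,v_3] = [v_3] − [v_2].
As a 5×10 matrix over Z this has rank 4, with invariant factors (1,1,1,1).

The boundary map ∂_2: C_2 → C_1 maps a triangle to the signed sum of its edges. For instance
  ∂[v_1,v_2,v_3] = [v_2,v_3] − [v_1,v_3] + [v_1,v_2],
  ∂[v_0,v_3,v_4] = [v_3,v_4] − [v_0,v_4] + [v_0,v_3].
The resulting 10×10 matrix has rank 6, and its Smith normal form has invariant factors (1,1,1,1,1,1).

Boundary ∂_3: C_3 → C_2 sends each 3-simplex σ to the alternating sum Σ_i (−1)^i (σ with its i-th vertex removed). For instance
  ∂[v_0,v_1,v_2,v_3] = [v_1,v_2,v_3] − [v_0,v_2,v_3] + [v_0,v_1,v_3] − [v_0,v_1,v_2],
  ∂[v_0,v_1,v_3,v_4] = [v_1,v_3,v_4] − [v_0,v_3,v_4] + [v_0,v_1,v_4] − [v_0,v_1,v_3].
The 10×5 boundary matrix has rank 4 and Smith normal form diag(1,1,1,1).

From H_k ≅ ker(∂_k) / im(∂_{k+1}) we obtain:

  H_0: rank C_0 − rank ∂_1 = 5 − 4 = 1, and the invariant factors of ∂_1 are all 1, so H_0 ≅ Z.
  H_1: rank ker ∂_1 − rank ∂_2 = (10 − 4) − 6 = 0, and the invariant factors of ∂_2 are all 1, so H_1 ≅ 0.
  H_2: rank ker ∂_2 − rank ∂_3 = (10 − 6) − 4 = 0, and the invariant factors of ∂_3 are all 1, so H_2 ≅ 0.
  H_3: rank ker ∂_3 − rank ∂_4 = (5 − 4) − 0 = 1, and there is no ∂_4, so H_3 ≅ Z.

(K is a triangulation of the 3-sphere S^3.)

H_0 ≅ Z,  H_1 = 0,  H_2 = 0,  H_3 ≅ Z.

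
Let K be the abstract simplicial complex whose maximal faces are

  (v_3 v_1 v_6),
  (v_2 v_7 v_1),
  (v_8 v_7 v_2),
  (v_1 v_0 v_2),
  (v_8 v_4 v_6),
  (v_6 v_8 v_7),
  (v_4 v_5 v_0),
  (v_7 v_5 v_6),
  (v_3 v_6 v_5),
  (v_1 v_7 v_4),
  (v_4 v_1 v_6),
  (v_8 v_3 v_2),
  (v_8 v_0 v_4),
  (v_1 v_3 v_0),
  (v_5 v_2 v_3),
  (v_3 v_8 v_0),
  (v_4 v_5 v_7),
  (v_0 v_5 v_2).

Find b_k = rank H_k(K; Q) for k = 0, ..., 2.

b_0 = 1, b_1 = 1, b_2 = 0.

We work with the vertex ordering v_0 < v_1 < v_2 < v_3 < v_4 < v_5 < v_6 < v_7 < v_8. The simplices of K, each written with vertices in increasing order, are:

  0-simplices (9): [v_0], [v_1], [v_2], [v_3], [v_4], [v_5], [v_6], [v_7], [v_8]
  1-simplices (27): (27 of them)
  2-simplices (18): (18 of them)

giving chain groups C_0 ≅ Z^9, C_1 ≅ Z^27, C_2 ≅ Z^18.

∂_1: C_1 → C_0 maps an edge to its endpoints' difference, ∂[p,q] = q − p.
This gives a 9×27 integer matrix of rank 8; reducing to Smith normal form yields diagonal entries (1,1,1,1,1,1,1,1).

∂_2: C_2 → C_1 sends each 2-simplex [p,q,r] to [q,r] − [p,r] + [p,q]. For instance
  ∂[v_2,v_3,v_8] = [v_3,v_8] − [v_2,v_8] + [v_2,v_3],
  ∂[v_4,v_6,v_8] = [v_6,v_8] − [v_4,v_8] + [v_4,v_6].
As a 27×18 matrix over Z this has rank 18, with invariant factors (1,1,1,1,1,1,1,1,1,1,1,1,1,1,1,1,1,2).

Reading off H_k = ker ∂_k / im ∂_{k+1}:

  H_0: rank C_0 − rank ∂_1 = 9 − 8 = 1, and the invariant factors of ∂_1 are all 1, so H_0 = Z.
  H_1: rank ker ∂_1 − rank ∂_2 = (27 − 8) − 18 = 1, and ∂_2 has invariant factor 2 > 1, so H_1 = Z ⊕ Z_2.
  H_2: rank ker ∂_2 − rank ∂_3 = (18 − 18) − 0 = 0, and there is no ∂_3, so H_2 = 0.

As a check, the Euler characteristic is 9 − 27 + 18 = 0, which agrees with 1 − 1 + 0 = 0.
(K is a triangulation of the Klein bottle.)

Hence the Betti numbers are b_0 = 1, b_1 = 1, b_2 = 0.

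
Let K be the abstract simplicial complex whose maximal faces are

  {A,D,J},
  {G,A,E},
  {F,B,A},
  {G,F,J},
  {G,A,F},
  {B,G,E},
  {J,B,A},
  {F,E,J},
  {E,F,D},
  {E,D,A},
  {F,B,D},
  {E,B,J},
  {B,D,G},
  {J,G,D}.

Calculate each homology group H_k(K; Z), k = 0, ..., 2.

We work with the vertex ordering A < B < D < E < F < G < J. The simplices of K, each written with vertices in increasing order, are:

  0-simplices (7): A, B, D, E, F, G, J
  1-simplices (21): AB, AD, AE, AF, AG, AJ, BD, BE, BF, BG, BJ, DE, DF, DG, DJ, EF, EG, EJ, FG, FJ, GJ
  2-simplices (14): ABF, ABJ, ADE, ADJ, AEG, AFG, BDF, BDG, BEG, BEJ, DEF, DGJ, EFJ, FGJ

so the chain groups are C_0 ≅ Z^7, C_1 ≅ Z^21, C_2 ≅ Z^14.

Boundary ∂_1: C_1 → C_0 maps an edge to its endpoints' difference, ∂[p,q] = q − p. For instance
  ∂DG = G − D.
The 7×21 boundary matrix has rank 6 and Smith normal form diag(1,1,1,1,1,1).

∂_2: C_2 → C_1 maps a triangle to the signed sum of its edges. For instance
  ∂ADJ = DJ − AJ + AD,
  ∂FGJ = GJ − FJ + FG.
This gives a 21×14 integer matrix of rank 13; reducing to Smith normal form yields diagonal entries (1,1,1,1,1,1,1,1,1,1,1,1,1).

Reading off H_k = ker ∂_k / im ∂_{k+1}:

  H_0: rank C_0 − rank ∂_1 = 7 − 6 = 1, and the invariant factors of ∂_1 are all 1, so H_0 = Z.
  H_1: rank ker ∂_1 − rank ∂_2 = (21 − 6) − 13 = 2, and the invariant factors of ∂_2 are all 1, so H_1 = Z^2.
  H_2: rank ker ∂_2 − rank ∂_3 = (14 − 13) − 0 = 1, and there is no ∂_3, so H_2 = Z.

As a check, the Euler characteristic is 7 − 21 + 14 = 0, which agrees with 1 − 2 + 1 = 0.

H_0 ≅ Z,  H_1 ≅ Z^2,  H_2 ≅ Z.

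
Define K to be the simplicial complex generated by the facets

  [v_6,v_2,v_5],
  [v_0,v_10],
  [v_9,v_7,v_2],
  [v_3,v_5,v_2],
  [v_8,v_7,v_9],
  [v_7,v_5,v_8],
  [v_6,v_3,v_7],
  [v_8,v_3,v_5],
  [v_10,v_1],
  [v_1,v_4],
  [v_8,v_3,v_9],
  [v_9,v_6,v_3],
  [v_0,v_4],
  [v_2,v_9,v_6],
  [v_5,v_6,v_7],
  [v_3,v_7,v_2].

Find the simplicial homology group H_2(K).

H_2 = 0.

Take the total order v_0 < v_1 < v_2 < v_3 < v_4 < v_5 < v_6 < v_7 < v_8 < v_9 < v_10 on the vertex set. Then K (dimension 2) consists of the simplices:

  0-simplices (11): [v_0], [v_1], [v_2], [v_3], [v_4], [v_5], [v_6], [v_7], [v_8], [v_9], [v_10]
  1-simplices (22): (22 of them)
  2-simplices (12): (12 of them)

Hence C_0 ≅ Z^11, C_1 ≅ Z^22, C_2 ≅ Z^12.

∂_1: C_1 → C_0 maps an edge to its endpoints' difference, ∂[p,q] = q − p. For instance
  ∂[v_0,v_10] = [v_10] − [v_0].
As a 11×22 matrix over Z this has rank 9, with invariant factors (1,1,1,1,1,1,1,1,1).

The boundary map ∂_2: C_2 → C_1 maps a triangle to the signed sum of its edges. For instance
  ∂[v_2,v_3,v_7] = [v_3,v_7] − [v_2,v_7] + [v_2,v_3],
  ∂[v_7,v_8,v_9] = [v_8,v_9] − [v_7,v_9] + [v_7,v_8].
The resulting 22×12 matrix has rank 12, and its Smith normal form has invariant factors (1,1,1,1,1,1,1,1,1,1,1,2).

Reading off H_k = ker ∂_k / im ∂_{k+1}:

  H_2: rank ker ∂_2 − rank ∂_3 = (12 − 12) − 0 = 0, and there is no ∂_3, so H_2 ≅ 0.

(K is a triangulation of the disjoint union of the real projective plane RP^2 and the circle S^1.)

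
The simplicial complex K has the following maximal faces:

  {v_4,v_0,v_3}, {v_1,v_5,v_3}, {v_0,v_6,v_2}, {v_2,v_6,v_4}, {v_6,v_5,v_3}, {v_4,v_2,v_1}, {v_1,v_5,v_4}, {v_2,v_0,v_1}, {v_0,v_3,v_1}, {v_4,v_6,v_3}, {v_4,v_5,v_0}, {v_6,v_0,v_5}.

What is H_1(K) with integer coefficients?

Order the vertices as v_0 < v_1 < v_2 < v_3 < v_4 < v_5 < v_6. Listing each simplex with vertices in this order, K has dimension 2 with simplices:

  0-simplices (7): [v_0], [v_1], [v_2], [v_3], [v_4], [v_5], [v_6]
  1-simplices (18): (18 of them)
  2-simplices (12): (12 of them)

giving chain groups C_0 ≅ Z^7, C_1 ≅ Z^18, C_2 ≅ Z^12.

The boundary map ∂_1: C_1 → C_0 is given by ∂[p,q] = [q] − [p]. For instance
  ∂[v_0,v_2] = [v_2] − [v_0].
This gives a 7×18 integer matrix of rank 6; reducing to Smith normal form yields diagonal entries (1,1,1,1,1,1).

∂_2: C_2 → C_1 sends each 2-simplex [p,q,r] to [q,r] − [p,r] + [p,q]. For instance
  ∂[v_0,v_3,v_4] = [v_3,v_4] − [v_0,v_4] + [v_0,v_3],
  ∂[v_1,v_3,v_5] = [v_3,v_5] − [v_1,v_5] + [v_1,v_3].
The 18×12 boundary matrix has rank 12 and Smith normal form diag(1,1,1,1,1,1,1,1,1,1,1,2).

Reading off H_k = ker ∂_k / im ∂_{k+1}:

  H_1: rank ker ∂_1 − rank ∂_2 = (18 − 6) − 12 = 0, and ∂_2 has invariant factor 2 > 1, so H_1 ≅ Z/2.

(K is a triangulation of the real projective plane RP^2.)

H_1 = Z/2.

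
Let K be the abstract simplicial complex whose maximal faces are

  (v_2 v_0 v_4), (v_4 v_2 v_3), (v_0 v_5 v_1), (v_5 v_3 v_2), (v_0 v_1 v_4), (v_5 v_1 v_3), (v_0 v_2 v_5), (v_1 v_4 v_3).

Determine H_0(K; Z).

H_0 ≅ Z.

Order the vertices as v_0 < v_1 < v_2 < v_3 < v_4 < v_5. Listing each simplex with vertices in this order, K has dimension 2 with simplices:

  0-simplices (6): [v_0], [v_1], [v_2], [v_3], [v_4], [v_5]
  1-simplices (12): [v_0,v_1], [v_0,v_2], [v_0,v_4], [v_0,v_5], [v_1,v_3], [v_1,v_4], [v_1,v_5], [v_2,v_3], [v_2,v_4], [v_2,v_5], [v_3,v_4], [v_3,v_5]
  2-simplices (8): [v_0,v_1,v_4], [v_0,v_1,v_5], [v_0,v_2,v_4], [v_0,v_2,v_5], [v_1,v_3,v_4], [v_1,v_3,v_5], [v_2,v_3,v_4], [v_2,v_3,v_5]

giving chain groups C_0 ≅ Z^6, C_1 ≅ Z^12, C_2 ≅ Z^8.

∂_1: C_1 → C_0 sends each edge [p,q] (with p < q) to q − p.
This gives a 6×12 integer matrix of rank 5; reducing to Smith normal form yields diagonal entries (1,1,1,1,1).

The boundary map ∂_2: C_2 → C_1 maps a triangle to the signed sum of its edges. For instance
  ∂[v_2,v_3,v_5] = [v_3,v_5] − [v_2,v_5] + [v_2,v_3],
  ∂[v_0,v_2,v_5] = [v_2,v_5] − [v_0,v_5] + [v_0,v_2].
This gives a 12×8 integer matrix of rank 7; reducing to Smith normal form yields diagonal entries (1,1,1,1,1,1,1).

Now H_k = ker ∂_k / im ∂_{k+1}, so:

  H_0: rank C_0 − rank ∂_1 = 6 − 5 = 1, and the invariant factors of ∂_1 are all 1, so H_0 = Z.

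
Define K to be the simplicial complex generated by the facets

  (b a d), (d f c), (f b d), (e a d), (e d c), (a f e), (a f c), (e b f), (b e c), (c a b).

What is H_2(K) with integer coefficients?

Fix the vertex order a < b < c < d < e < f and write every simplex with vertices in increasing order. Then dim K = 2 and the simplices of K are:

  0-simplices (6): a, b, c, d, e, f
  1-simplices (15): ab, ac, ad, ae, af, bc, bd, be, bf, cd, ce, cf, de, df, ef
  2-simplices (10): abc, abd, acf, ade, aef, bce, bdf, bef, cde, cdf

so the chain groups are C_0 ≅ Z^6, C_1 ≅ Z^15, C_2 ≅ Z^10.

∂_1: C_1 → C_0 sends each edge [p,q] (with p < q) to q − p. For instance
  ∂af = f − a.
As a 6×15 matrix over Z this has rank 5, with invariant factors (1,1,1,1,1).

∂_2: C_2 → C_1 maps a triangle to the signed sum of its edges. For instance
  ∂aef = ef − af + ae,
  ∂acf = cf − af + ac.
This gives a 15×10 integer matrix of rank 10; reducing to Smith normal form yields diagonal entries (1,1,1,1,1,1,1,1,1,2).

Reading off H_k = ker ∂_k / im ∂_{k+1}:

  H_2: rank ker ∂_2 − rank ∂_3 = (10 − 10) − 0 = 0, and there is no ∂_3, so H_2 ≅ 0.

(K is a triangulation of the real projective plane RP^2.)

H_2 = 0.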